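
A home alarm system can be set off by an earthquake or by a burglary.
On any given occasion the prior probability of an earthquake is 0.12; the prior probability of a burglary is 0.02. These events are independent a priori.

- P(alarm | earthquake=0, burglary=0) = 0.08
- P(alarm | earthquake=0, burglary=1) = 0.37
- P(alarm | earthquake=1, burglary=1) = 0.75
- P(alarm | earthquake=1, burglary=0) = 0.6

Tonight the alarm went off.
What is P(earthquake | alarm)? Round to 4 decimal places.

P(earthquake | alarm) ≈ 0.4894

Enumerate the 4 (earthquake, burglary) configurations and weight by the priors:
  P(alarm) = 0.08·0.88·0.98 + 0.37·0.88·0.02 + 0.6·0.12·0.98 + 0.75·0.12·0.02
        = 0.068992 + 0.006512 + 0.070560 + 0.001800 = 0.147864
Keeping only the earthquake-present terms gives 0.072360, so
  P(earthquake | alarm) = 0.072360 / 0.147864 ≈ 0.4894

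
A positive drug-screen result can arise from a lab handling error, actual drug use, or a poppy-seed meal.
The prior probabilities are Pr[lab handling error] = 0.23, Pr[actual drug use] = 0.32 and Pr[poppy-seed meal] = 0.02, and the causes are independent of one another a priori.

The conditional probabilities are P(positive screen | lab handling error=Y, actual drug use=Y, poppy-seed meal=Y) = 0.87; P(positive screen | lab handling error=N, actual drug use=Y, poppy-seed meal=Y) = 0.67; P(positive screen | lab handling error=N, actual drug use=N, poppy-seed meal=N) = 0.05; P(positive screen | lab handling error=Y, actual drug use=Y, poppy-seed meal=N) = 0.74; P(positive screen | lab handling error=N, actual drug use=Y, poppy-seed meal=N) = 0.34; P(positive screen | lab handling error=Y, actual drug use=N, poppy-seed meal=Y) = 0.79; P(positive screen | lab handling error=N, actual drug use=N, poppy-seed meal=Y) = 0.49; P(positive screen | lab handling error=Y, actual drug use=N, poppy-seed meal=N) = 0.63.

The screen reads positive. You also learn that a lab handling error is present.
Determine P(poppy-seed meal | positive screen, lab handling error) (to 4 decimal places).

Weight on poppy-seed meal=true, given the evidence: 0.010744 + 0.005568 = 0.016312
Normalizer over all consistent configurations: 0.63·0.68·0.98 + 0.79·0.68·0.02 + 0.74·0.32·0.98 + 0.87·0.32·0.02 = 0.668208
Posterior = 0.016312 / 0.668208 ≈ 0.0244

P(poppy-seed meal | positive screen, lab handling error) ≈ 0.0244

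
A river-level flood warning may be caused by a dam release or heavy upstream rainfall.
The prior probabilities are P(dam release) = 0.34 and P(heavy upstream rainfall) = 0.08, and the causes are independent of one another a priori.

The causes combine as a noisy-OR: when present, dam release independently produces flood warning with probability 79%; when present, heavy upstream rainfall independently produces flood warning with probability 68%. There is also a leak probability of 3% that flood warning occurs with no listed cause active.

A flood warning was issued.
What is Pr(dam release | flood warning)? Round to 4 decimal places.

Under noisy-OR, P(flood warning | causes) = 1 − (1−0.03)·∏(1−qᵢ) over the active causes.
P(flood warning) = 0.03×0.66×0.92 + 0.6896×0.66×0.08 + 0.7963×0.34×0.92 + 0.934816×0.34×0.08 = 0.018216 + 0.036411 + 0.249083 + 0.025427 = 0.329137
The dam release-present share is 0.249083 + 0.025427 = 0.274510.
So P(dam release | flood warning) = 0.274510/0.329137 ≈ 0.8340.

Pr(dam release | flood warning) ≈ 0.8340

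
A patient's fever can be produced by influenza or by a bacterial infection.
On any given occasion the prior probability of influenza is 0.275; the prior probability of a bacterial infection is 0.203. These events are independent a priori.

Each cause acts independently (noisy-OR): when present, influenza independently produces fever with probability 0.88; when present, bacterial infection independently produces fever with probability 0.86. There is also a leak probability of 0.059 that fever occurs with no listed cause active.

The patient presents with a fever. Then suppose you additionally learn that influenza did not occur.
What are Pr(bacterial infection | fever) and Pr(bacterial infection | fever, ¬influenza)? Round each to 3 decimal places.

Under noisy-OR, P(fever | causes) = 1 − (1−0.059)·∏(1−qᵢ) over the active causes.
P(fever) = 0.059*0.725*0.797 + 0.86826*0.725*0.203 + 0.88708*0.275*0.797 + 0.984191*0.275*0.203 = 0.034092 + 0.127786 + 0.194426 + 0.054942 = 0.411246
Restricting to configurations with bacterial infection present: 0.127786 + 0.054942 = 0.182728.
P(bacterial infection | fever) = 0.182728 / 0.411246 ≈ 0.444

Now condition on the additional information:
Enumerate both values of bacterial infection and weight by the priors:
  P(fever | ¬influenza) = 0.059·0.797 + 0.86826·0.203
        = 0.047023 + 0.176257 = 0.223280
The terms with bacterial infection present sum to 0.176257, so
  P(bacterial infection | fever, ¬influenza) = 0.176257 / 0.223280 ≈ 0.789

Pr(bacterial infection | fever) ≈ 0.444; Pr(bacterial infection | fever, ¬influenza) ≈ 0.789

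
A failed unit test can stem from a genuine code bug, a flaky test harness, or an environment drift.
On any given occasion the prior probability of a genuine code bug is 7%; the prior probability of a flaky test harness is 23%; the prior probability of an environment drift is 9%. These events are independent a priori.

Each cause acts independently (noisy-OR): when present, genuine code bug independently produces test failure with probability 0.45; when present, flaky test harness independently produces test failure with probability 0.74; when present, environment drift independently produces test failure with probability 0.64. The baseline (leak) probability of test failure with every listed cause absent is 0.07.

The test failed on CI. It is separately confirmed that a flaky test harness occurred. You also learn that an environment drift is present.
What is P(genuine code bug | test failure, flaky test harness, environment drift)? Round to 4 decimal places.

Under noisy-OR, P(test failure | causes) = 1 − (1−0.07)·∏(1−qᵢ) over the active causes.
Weight on genuine code bug=true, given the evidence: 0.952124×0.07 = 0.066649
Denominator P(test failure | flaky test harness, environment drift): 0.912952×0.93 + 0.952124×0.07 = 0.915694
Posterior = 0.066649 / 0.915694 ≈ 0.0728

P(genuine code bug | test failure, flaky test harness, environment drift) ≈ 0.0728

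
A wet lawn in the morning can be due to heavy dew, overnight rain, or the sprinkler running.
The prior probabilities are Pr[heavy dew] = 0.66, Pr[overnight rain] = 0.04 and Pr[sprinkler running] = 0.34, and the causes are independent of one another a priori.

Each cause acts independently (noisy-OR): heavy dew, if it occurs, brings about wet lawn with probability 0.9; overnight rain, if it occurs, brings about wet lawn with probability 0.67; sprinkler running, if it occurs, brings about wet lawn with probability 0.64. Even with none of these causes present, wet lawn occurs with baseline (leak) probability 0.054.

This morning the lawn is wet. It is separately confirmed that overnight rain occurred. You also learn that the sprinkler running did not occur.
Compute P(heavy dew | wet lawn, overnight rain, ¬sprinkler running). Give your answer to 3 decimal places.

P(heavy dew | wet lawn, overnight rain, ¬sprinkler running) ≈ 0.732

Under noisy-OR, P(wet lawn | causes) = 1 − (1−0.054)·∏(1−qᵢ) over the active causes.
P(wet lawn | overnight rain, ¬sprinkler running) = 0.68782·0.34 + 0.968782·0.66 = 0.233859 + 0.639396 = 0.873255
The heavy dew-present share is 0.968782·0.66 = 0.639396.
Hence the posterior is 0.639396/0.873255 ≈ 0.732.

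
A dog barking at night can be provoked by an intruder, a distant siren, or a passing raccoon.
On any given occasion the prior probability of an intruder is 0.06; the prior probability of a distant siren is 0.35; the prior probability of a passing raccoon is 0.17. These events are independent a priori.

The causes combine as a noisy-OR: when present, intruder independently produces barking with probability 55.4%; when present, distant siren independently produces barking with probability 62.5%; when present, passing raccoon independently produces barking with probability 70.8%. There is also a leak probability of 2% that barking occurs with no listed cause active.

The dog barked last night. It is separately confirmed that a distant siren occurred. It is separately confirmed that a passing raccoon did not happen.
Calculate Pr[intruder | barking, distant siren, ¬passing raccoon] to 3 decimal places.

Under noisy-OR, P(barking | causes) = 1 − (1−0.02)·∏(1−qᵢ) over the active causes.
P(barking | distant siren, ¬passing raccoon) = 0.6325·0.94 + 0.836095·0.06 = 0.594550 + 0.050166 = 0.644716
Restricting to configurations with intruder present: 0.836095·0.06 = 0.050166.
So P(intruder | barking, distant siren, ¬passing raccoon) = 0.050166/0.644716 ≈ 0.078.

Pr[intruder | barking, distant siren, ¬passing raccoon] ≈ 0.078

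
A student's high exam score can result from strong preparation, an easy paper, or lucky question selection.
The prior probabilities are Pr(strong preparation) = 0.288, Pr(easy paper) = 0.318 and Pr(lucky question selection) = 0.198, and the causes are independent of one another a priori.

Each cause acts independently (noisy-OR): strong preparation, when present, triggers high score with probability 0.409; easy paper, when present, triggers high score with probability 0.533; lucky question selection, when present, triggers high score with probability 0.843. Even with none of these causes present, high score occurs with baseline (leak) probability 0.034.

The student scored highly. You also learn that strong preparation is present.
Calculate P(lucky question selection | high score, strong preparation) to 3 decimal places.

Under noisy-OR, P(high score | causes) = 1 − (1−0.034)·∏(1−qᵢ) over the active causes.
P(high score | strong preparation) = 0.429094×0.682×0.802 + 0.910368×0.682×0.198 + 0.733387×0.318×0.802 + 0.958142×0.318×0.198 = 0.234699 + 0.122932 + 0.187040 + 0.060328 = 0.604999
The lucky question selection-present share is 0.122932 + 0.060328 = 0.183260.
Hence the posterior is 0.183260/0.604999 ≈ 0.303.

P(lucky question selection | high score, strong preparation) ≈ 0.303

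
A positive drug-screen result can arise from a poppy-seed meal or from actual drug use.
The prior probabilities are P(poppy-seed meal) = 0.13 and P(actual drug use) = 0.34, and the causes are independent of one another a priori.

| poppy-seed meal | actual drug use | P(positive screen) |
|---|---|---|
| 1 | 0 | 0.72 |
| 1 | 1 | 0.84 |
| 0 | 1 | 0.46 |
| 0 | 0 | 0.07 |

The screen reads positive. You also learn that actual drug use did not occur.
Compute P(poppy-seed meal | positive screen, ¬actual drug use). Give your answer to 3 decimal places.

By total probability over both values of poppy-seed meal:
  P(positive screen | ¬actual drug use) = 0.07*0.87 + 0.72*0.13
        = 0.060900 + 0.093600 = 0.154500
Keeping only the poppy-seed meal-present terms gives 0.093600, so
  P(poppy-seed meal | positive screen, ¬actual drug use) = 0.093600 / 0.154500 ≈ 0.606

P(poppy-seed meal | positive screen, ¬actual drug use) ≈ 0.606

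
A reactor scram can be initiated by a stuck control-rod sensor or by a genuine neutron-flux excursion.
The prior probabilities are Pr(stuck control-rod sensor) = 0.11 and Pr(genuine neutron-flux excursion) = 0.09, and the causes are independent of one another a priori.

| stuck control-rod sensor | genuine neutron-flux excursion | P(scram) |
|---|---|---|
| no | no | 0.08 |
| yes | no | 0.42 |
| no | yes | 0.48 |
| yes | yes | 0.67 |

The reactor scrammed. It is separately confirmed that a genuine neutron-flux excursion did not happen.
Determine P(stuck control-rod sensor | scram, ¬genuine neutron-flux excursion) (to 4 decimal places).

P(scram | ¬genuine neutron-flux excursion) = 0.08*0.89 + 0.42*0.11 = 0.071200 + 0.046200 = 0.117400
Restricting to configurations with stuck control-rod sensor present: 0.42*0.11 = 0.046200.
Hence the posterior is 0.046200/0.117400 ≈ 0.3935.

P(stuck control-rod sensor | scram, ¬genuine neutron-flux excursion) ≈ 0.3935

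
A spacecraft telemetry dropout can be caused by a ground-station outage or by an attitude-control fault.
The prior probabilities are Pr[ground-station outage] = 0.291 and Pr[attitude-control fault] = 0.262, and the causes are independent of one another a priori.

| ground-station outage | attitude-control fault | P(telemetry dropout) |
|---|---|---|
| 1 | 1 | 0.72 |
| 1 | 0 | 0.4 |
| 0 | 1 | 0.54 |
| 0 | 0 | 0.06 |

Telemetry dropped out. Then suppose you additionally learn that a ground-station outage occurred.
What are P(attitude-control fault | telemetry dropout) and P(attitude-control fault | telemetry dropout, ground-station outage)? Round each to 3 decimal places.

P(attitude-control fault | telemetry dropout) ≈ 0.570; P(attitude-control fault | telemetry dropout, ground-station outage) ≈ 0.390

For the numerator, keep only attitude-control fault=true terms: 0.100309 + 0.054894 = 0.155203
Normalizer over all consistent configurations: 0.06×0.709×0.738 + 0.54×0.709×0.262 + 0.4×0.291×0.738 + 0.72×0.291×0.262 = 0.272501
P(attitude-control fault | telemetry dropout) = 0.155203/0.272501 ≈ 0.570

Now condition on the additional information:
Numerator (weight on configurations with attitude-control fault): 0.72·0.262 = 0.188640
The normalizing constant is 0.4·0.738 + 0.72·0.262 = 0.483840
P(attitude-control fault | telemetry dropout, ground-station outage) = 0.188640/0.483840 ≈ 0.390
Conditioning on ground-station outage lowers the posterior on attitude-control fault: the classic explaining-away effect in a common-effect structure.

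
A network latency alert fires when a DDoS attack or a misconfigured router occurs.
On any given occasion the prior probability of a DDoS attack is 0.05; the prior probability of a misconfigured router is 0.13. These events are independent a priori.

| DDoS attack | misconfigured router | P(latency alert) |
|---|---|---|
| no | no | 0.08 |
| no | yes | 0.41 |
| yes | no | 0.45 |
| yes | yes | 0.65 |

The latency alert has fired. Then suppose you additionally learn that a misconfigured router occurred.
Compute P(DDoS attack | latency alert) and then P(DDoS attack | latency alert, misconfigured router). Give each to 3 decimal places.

P(DDoS attack | latency alert) ≈ 0.169; P(DDoS attack | latency alert, misconfigured router) ≈ 0.077

By total probability over the 4 (DDoS attack, misconfigured router) configurations:
  P(latency alert) = 0.08·0.95·0.87 + 0.41·0.95·0.13 + 0.45·0.05·0.87 + 0.65·0.05·0.13
        = 0.066120 + 0.050635 + 0.019575 + 0.004225 = 0.140555
Keeping only the DDoS attack-present terms gives 0.023800, so
  P(DDoS attack | latency alert) = 0.023800 / 0.140555 ≈ 0.169

With the extra evidence:
Enumerate both values of DDoS attack and weight by the priors:
  P(latency alert | misconfigured router) = 0.41·0.95 + 0.65·0.05
        = 0.389500 + 0.032500 = 0.422000
The terms with DDoS attack present sum to 0.032500, so
  P(DDoS attack | latency alert, misconfigured router) = 0.032500 / 0.422000 ≈ 0.077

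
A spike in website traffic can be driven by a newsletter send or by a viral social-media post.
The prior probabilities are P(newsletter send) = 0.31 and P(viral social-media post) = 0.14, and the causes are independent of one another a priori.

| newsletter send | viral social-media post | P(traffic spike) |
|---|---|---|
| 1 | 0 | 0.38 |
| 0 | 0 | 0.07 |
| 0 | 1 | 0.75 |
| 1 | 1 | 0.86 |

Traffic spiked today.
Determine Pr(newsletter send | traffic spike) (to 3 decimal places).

P(traffic spike) = 0.07*0.69*0.86 + 0.75*0.69*0.14 + 0.38*0.31*0.86 + 0.86*0.31*0.14 = 0.041538 + 0.072450 + 0.101308 + 0.037324 = 0.252620
The newsletter send-present share is 0.101308 + 0.037324 = 0.138632.
Hence the posterior is 0.138632/0.252620 ≈ 0.549.

Pr(newsletter send | traffic spike) ≈ 0.549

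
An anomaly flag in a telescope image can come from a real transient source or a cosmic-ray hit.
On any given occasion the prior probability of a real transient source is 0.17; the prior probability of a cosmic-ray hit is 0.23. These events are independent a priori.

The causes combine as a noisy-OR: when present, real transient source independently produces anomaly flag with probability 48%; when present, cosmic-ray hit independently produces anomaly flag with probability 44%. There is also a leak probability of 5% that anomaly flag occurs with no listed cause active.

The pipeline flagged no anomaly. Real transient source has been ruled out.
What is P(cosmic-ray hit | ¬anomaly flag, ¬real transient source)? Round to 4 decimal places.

Under noisy-OR, P(anomaly flag | causes) = 1 − (1−0.05)·∏(1−qᵢ) over the active causes.
Numerator (weight on configurations with cosmic-ray hit): 0.532×0.23 = 0.122360
Normalizer over all consistent configurations: 0.95×0.77 + 0.532×0.23 = 0.853860
Posterior = 0.122360 / 0.853860 ≈ 0.1433

P(cosmic-ray hit | ¬anomaly flag, ¬real transient source) ≈ 0.1433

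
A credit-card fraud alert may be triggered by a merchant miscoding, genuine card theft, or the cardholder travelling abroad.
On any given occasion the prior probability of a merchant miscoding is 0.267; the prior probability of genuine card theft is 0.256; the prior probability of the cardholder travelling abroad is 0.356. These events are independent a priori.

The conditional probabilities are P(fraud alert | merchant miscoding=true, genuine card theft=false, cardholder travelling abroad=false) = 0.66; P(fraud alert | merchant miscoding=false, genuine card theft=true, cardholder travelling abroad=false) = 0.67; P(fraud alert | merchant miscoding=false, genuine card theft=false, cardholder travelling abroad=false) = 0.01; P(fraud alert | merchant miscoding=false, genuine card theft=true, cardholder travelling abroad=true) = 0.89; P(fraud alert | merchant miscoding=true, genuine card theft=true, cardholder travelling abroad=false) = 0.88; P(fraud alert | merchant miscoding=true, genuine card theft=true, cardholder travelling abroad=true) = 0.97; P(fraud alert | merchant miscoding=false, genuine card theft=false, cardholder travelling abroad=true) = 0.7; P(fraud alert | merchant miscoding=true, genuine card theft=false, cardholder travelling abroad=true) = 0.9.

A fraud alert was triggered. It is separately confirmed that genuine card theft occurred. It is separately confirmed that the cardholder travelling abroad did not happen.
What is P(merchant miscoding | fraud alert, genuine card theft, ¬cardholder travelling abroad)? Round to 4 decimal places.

P(fraud alert | genuine card theft, ¬cardholder travelling abroad) = 0.67×0.733 + 0.88×0.267 = 0.491110 + 0.234960 = 0.726070
The merchant miscoding-present share is 0.88×0.267 = 0.234960.
Hence the posterior is 0.234960/0.726070 ≈ 0.3236.

P(merchant miscoding | fraud alert, genuine card theft, ¬cardholder travelling abroad) ≈ 0.3236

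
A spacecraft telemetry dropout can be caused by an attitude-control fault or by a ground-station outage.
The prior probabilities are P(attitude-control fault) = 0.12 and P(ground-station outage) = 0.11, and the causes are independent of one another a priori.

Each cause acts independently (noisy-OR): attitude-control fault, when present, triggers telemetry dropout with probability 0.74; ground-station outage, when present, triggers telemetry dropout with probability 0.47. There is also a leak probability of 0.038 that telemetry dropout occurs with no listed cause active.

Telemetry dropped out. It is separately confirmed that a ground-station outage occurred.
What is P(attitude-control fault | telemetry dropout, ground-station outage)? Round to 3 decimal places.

Under noisy-OR, P(telemetry dropout | causes) = 1 − (1−0.038)·∏(1−qᵢ) over the active causes.
P(telemetry dropout | ground-station outage) = 0.49014×0.88 + 0.867436×0.12 = 0.431323 + 0.104092 = 0.535415
Restricting to configurations with attitude-control fault present: 0.867436×0.12 = 0.104092.
Hence the posterior is 0.104092/0.535415 ≈ 0.194.

P(attitude-control fault | telemetry dropout, ground-station outage) ≈ 0.194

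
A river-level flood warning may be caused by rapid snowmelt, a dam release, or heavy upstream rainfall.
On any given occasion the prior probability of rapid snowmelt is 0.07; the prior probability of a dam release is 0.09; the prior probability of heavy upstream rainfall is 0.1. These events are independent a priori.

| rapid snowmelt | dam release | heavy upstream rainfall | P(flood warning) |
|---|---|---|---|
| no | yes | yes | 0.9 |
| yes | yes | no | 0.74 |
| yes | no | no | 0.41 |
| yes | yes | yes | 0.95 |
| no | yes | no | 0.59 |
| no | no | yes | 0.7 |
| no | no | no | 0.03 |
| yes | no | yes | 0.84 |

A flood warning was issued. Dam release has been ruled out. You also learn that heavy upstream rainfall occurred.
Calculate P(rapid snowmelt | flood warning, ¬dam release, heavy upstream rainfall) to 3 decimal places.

P(flood warning | ¬dam release, heavy upstream rainfall) = 0.7×0.93 + 0.84×0.07 = 0.651000 + 0.058800 = 0.709800
The rapid snowmelt-present share is 0.84×0.07 = 0.058800.
P(rapid snowmelt | flood warning, ¬dam release, heavy upstream rainfall) = 0.058800 / 0.709800 ≈ 0.083

P(rapid snowmelt | flood warning, ¬dam release, heavy upstream rainfall) ≈ 0.083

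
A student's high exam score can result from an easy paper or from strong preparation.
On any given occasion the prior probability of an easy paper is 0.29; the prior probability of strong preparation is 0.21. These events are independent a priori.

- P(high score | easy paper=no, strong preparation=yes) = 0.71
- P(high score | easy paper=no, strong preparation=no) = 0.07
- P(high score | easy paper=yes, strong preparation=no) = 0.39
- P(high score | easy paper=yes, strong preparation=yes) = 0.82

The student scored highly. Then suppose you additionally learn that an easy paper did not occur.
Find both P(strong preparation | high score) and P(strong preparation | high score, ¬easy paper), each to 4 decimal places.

P(strong preparation | high score) ≈ 0.5478; P(strong preparation | high score, ¬easy paper) ≈ 0.7295

By total probability over the 4 (easy paper, strong preparation) configurations:
  P(high score) = 0.07*0.71*0.79 + 0.71*0.71*0.21 + 0.39*0.29*0.79 + 0.82*0.29*0.21
        = 0.039263 + 0.105861 + 0.089349 + 0.049938 = 0.284411
The terms with strong preparation present sum to 0.155799, so
  P(strong preparation | high score) = 0.155799 / 0.284411 ≈ 0.5478

Now condition on the additional information:
Enumerate both values of strong preparation and weight by the priors:
  P(high score | ¬easy paper) = 0.07·0.79 + 0.71·0.21
        = 0.055300 + 0.149100 = 0.204400
Keeping only the strong preparation-present terms gives 0.149100, so
  P(strong preparation | high score, ¬easy paper) = 0.149100 / 0.204400 ≈ 0.7295
Ruling out easy paper raises the posterior on strong preparation — the flip side of explaining away.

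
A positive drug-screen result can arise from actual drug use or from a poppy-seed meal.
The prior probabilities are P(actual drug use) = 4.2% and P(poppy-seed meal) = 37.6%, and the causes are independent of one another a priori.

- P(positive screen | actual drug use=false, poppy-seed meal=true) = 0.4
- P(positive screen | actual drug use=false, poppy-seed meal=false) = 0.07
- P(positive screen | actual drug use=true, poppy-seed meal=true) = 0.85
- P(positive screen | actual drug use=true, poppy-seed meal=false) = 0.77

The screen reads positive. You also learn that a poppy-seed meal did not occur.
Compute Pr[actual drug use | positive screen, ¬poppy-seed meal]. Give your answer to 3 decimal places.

Pr[actual drug use | positive screen, ¬poppy-seed meal] ≈ 0.325

P(positive screen | ¬poppy-seed meal) = 0.07·0.958 + 0.77·0.042 = 0.067060 + 0.032340 = 0.099400
The actual drug use-present share is 0.77·0.042 = 0.032340.
So P(actual drug use | positive screen, ¬poppy-seed meal) = 0.032340/0.099400 ≈ 0.325.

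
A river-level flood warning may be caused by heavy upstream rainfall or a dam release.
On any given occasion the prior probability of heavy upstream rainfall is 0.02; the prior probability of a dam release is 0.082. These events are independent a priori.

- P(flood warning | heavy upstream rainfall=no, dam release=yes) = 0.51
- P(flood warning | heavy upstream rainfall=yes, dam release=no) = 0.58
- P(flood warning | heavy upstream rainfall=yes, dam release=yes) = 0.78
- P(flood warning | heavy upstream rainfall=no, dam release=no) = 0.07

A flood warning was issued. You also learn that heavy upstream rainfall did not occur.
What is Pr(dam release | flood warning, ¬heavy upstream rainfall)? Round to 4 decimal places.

By total probability over both values of dam release:
  P(flood warning | ¬heavy upstream rainfall) = 0.07×0.918 + 0.51×0.082
        = 0.064260 + 0.041820 = 0.106080
Configurations with dam release contribute 0.041820, so
  P(dam release | flood warning, ¬heavy upstream rainfall) = 0.041820 / 0.106080 ≈ 0.3942

Pr(dam release | flood warning, ¬heavy upstream rainfall) ≈ 0.3942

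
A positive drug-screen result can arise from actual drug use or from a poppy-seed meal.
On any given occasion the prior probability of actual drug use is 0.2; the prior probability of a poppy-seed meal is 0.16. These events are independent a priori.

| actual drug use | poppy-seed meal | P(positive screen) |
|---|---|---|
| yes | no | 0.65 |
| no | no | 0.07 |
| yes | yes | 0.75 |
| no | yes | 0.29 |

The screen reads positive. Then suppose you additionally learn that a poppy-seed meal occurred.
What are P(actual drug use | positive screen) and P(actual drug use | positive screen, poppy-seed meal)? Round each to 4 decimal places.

By total probability over the 4 (actual drug use, poppy-seed meal) configurations:
  P(positive screen) = 0.07*0.8*0.84 + 0.29*0.8*0.16 + 0.65*0.2*0.84 + 0.75*0.2*0.16
        = 0.047040 + 0.037120 + 0.109200 + 0.024000 = 0.217360
Configurations with actual drug use contribute 0.133200, so
  P(actual drug use | positive screen) = 0.133200 / 0.217360 ≈ 0.6128

Now also conditioning on poppy-seed meal=true:
Enumerate both values of actual drug use and weight by the priors:
  P(positive screen | poppy-seed meal) = 0.29·0.8 + 0.75·0.2
        = 0.232000 + 0.150000 = 0.382000
Configurations with actual drug use contribute 0.150000, so
  P(actual drug use | positive screen, poppy-seed meal) = 0.150000 / 0.382000 ≈ 0.3927
— poppy-seed meal explains away the evidence for actual drug use.

P(actual drug use | positive screen) ≈ 0.6128; P(actual drug use | positive screen, poppy-seed meal) ≈ 0.3927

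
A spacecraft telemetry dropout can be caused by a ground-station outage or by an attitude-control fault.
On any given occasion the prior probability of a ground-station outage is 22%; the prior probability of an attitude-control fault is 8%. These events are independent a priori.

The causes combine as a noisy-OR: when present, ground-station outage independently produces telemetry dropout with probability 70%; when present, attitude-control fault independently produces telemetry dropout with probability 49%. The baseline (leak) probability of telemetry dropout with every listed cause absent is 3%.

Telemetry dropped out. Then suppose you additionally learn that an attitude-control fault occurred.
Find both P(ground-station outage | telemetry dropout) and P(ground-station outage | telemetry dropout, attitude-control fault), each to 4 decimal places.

P(ground-station outage | telemetry dropout) ≈ 0.7492; P(ground-station outage | telemetry dropout, attitude-control fault) ≈ 0.3222

Under noisy-OR, P(telemetry dropout | causes) = 1 − (1−0.03)·∏(1−qᵢ) over the active causes.
By total probability over the 4 (ground-station outage, attitude-control fault) configurations:
  P(telemetry dropout) = 0.03·0.78·0.92 + 0.5053·0.78·0.08 + 0.709·0.22·0.92 + 0.85159·0.22·0.08
        = 0.021528 + 0.031531 + 0.143502 + 0.014988 = 0.211549
The terms with ground-station outage present sum to 0.158490, so
  P(ground-station outage | telemetry dropout) = 0.158490 / 0.211549 ≈ 0.7492

Now condition on the additional information:
Weight on ground-station outage=true, given the evidence: 0.85159·0.22 = 0.187350
The normalizing constant is 0.5053·0.78 + 0.85159·0.22 = 0.581484
P(ground-station outage | telemetry dropout, attitude-control fault) = 0.187350/0.581484 ≈ 0.3222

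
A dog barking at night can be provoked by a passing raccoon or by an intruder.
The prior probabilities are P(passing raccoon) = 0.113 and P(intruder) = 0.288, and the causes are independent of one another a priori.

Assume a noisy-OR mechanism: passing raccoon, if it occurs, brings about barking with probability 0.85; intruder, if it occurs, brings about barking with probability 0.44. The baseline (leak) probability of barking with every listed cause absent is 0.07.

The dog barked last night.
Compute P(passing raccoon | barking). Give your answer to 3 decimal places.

P(passing raccoon | barking) ≈ 0.373

Under noisy-OR, P(barking | causes) = 1 − (1−0.07)·∏(1−qᵢ) over the active causes.
Sum P(barking|·) weighted by the priors over the 4 (passing raccoon, intruder) configurations:
  P(barking) = 0.07·0.887·0.712 + 0.4792·0.887·0.288 + 0.8605·0.113·0.712 + 0.92188·0.113·0.288
        = 0.044208 + 0.122415 + 0.069232 + 0.030002 = 0.265857
The terms with passing raccoon present sum to 0.099234, so
  P(passing raccoon | barking) = 0.099234 / 0.265857 ≈ 0.373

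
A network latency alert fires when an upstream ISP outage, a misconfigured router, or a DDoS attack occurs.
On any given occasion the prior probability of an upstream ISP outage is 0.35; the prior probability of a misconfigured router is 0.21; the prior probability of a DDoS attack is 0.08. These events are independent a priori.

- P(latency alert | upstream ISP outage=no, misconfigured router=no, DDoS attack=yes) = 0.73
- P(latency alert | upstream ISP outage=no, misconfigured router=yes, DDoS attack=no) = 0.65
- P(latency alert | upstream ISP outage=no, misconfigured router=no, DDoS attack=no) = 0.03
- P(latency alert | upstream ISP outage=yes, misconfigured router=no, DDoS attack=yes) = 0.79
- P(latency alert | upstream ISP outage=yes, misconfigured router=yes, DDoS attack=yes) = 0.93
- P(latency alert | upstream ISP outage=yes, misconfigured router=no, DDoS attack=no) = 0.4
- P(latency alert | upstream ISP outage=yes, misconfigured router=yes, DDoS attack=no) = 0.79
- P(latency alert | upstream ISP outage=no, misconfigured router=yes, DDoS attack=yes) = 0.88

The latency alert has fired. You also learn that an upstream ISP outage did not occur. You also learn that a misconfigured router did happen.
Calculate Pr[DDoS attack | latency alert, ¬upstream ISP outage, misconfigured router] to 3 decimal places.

Pr[DDoS attack | latency alert, ¬upstream ISP outage, misconfigured router] ≈ 0.105

Sum P(latency alert|·) weighted by the priors over both values of DDoS attack:
  P(latency alert | ¬upstream ISP outage, misconfigured router) = 0.65*0.92 + 0.88*0.08
        = 0.598000 + 0.070400 = 0.668400
Configurations with DDoS attack contribute 0.070400, so
  P(DDoS attack | latency alert, ¬upstream ISP outage, misconfigured router) = 0.070400 / 0.668400 ≈ 0.105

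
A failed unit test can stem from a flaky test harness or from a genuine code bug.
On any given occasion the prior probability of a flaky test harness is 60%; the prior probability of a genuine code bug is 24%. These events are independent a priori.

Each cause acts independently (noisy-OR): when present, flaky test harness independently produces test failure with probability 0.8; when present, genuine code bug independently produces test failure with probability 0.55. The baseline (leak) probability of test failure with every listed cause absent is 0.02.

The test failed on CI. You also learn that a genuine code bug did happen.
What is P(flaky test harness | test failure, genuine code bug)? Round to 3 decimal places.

P(flaky test harness | test failure, genuine code bug) ≈ 0.710

Under noisy-OR, P(test failure | causes) = 1 − (1−0.02)·∏(1−qᵢ) over the active causes.
By total probability over both values of flaky test harness:
  P(test failure | genuine code bug) = 0.559·0.4 + 0.9118·0.6
        = 0.223600 + 0.547080 = 0.770680
Configurations with flaky test harness contribute 0.547080, so
  P(flaky test harness | test failure, genuine code bug) = 0.547080 / 0.770680 ≈ 0.710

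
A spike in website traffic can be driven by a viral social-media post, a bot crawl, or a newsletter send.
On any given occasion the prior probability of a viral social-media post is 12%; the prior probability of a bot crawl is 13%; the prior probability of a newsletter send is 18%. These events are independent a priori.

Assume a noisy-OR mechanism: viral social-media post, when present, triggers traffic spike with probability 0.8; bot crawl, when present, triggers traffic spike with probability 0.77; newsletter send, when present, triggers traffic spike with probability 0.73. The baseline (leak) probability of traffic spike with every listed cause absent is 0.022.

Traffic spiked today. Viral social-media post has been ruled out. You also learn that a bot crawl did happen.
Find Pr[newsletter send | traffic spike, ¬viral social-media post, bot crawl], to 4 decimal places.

Pr[newsletter send | traffic spike, ¬viral social-media post, bot crawl] ≈ 0.2101

Under noisy-OR, P(traffic spike | causes) = 1 − (1−0.022)·∏(1−qᵢ) over the active causes.
P(traffic spike | ¬viral social-media post, bot crawl) = 0.77506·0.82 + 0.939266·0.18 = 0.635549 + 0.169068 = 0.804617
Restricting to configurations with newsletter send present: 0.939266·0.18 = 0.169068.
So P(newsletter send | traffic spike, ¬viral social-media post, bot crawl) = 0.169068/0.804617 ≈ 0.2101.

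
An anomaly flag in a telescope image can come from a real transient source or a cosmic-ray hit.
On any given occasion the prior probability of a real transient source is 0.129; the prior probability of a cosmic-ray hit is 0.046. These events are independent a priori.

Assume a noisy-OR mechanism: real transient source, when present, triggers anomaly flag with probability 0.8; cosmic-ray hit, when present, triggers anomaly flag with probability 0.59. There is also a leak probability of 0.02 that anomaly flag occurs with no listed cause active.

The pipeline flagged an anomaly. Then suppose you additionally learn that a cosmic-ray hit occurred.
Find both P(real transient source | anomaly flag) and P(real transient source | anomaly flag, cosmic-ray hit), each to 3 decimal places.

Under noisy-OR, P(anomaly flag | causes) = 1 − (1−0.02)·∏(1−qᵢ) over the active causes.
Enumerate the 4 (real transient source, cosmic-ray hit) configurations and weight by the priors:
  P(anomaly flag) = 0.02·0.871·0.954 + 0.5982·0.871·0.046 + 0.804·0.129·0.954 + 0.91964·0.129·0.046
        = 0.016619 + 0.023967 + 0.098945 + 0.005457 = 0.144988
Configurations with real transient source contribute 0.104402, so
  P(real transient source | anomaly flag) = 0.104402 / 0.144988 ≈ 0.720

Now condition on the additional information:
P(anomaly flag | cosmic-ray hit) = 0.5982*0.871 + 0.91964*0.129 = 0.521032 + 0.118634 = 0.639666
Restricting to configurations with real transient source present: 0.91964*0.129 = 0.118634.
P(real transient source | anomaly flag, cosmic-ray hit) = 0.118634 / 0.639666 ≈ 0.185
This is intercausal reasoning (explaining away): once cosmic-ray hit accounts for the anomaly flag, real transient source becomes less likely.

P(real transient source | anomaly flag) ≈ 0.720; P(real transient source | anomaly flag, cosmic-ray hit) ≈ 0.185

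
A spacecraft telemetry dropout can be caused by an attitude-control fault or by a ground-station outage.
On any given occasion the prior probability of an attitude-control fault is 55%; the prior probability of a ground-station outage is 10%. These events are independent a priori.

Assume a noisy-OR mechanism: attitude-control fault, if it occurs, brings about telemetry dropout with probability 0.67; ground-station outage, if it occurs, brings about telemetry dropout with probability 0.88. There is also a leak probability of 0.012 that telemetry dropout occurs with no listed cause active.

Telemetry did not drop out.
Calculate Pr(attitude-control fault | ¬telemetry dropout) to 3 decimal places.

Under noisy-OR, P(telemetry dropout | causes) = 1 − (1−0.012)·∏(1−qᵢ) over the active causes.
By total probability over the 4 (attitude-control fault, ground-station outage) configurations:
  P(¬telemetry dropout) = 0.988*0.45*0.9 + 0.11856*0.45*0.1 + 0.32604*0.55*0.9 + 0.039125*0.55*0.1
        = 0.400140 + 0.005335 + 0.161390 + 0.002152 = 0.569017
The terms with attitude-control fault present sum to 0.163542, so
  P(attitude-control fault | ¬telemetry dropout) = 0.163542 / 0.569017 ≈ 0.287

Pr(attitude-control fault | ¬telemetry dropout) ≈ 0.287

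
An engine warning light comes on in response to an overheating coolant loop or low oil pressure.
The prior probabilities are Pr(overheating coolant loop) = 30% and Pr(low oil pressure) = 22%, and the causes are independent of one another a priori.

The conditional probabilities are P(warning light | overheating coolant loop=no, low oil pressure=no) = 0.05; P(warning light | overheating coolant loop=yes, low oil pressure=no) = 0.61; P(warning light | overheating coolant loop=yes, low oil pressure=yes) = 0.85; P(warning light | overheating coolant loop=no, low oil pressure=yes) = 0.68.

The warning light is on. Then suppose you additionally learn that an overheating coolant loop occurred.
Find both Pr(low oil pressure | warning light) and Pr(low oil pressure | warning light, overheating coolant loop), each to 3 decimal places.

P(warning light) = 0.05·0.7·0.78 + 0.68·0.7·0.22 + 0.61·0.3·0.78 + 0.85·0.3·0.22 = 0.027300 + 0.104720 + 0.142740 + 0.056100 = 0.330860
Restricting to configurations with low oil pressure present: 0.104720 + 0.056100 = 0.160820.
P(low oil pressure | warning light) = 0.160820 / 0.330860 ≈ 0.486

Now condition on the additional information:
By total probability over both values of low oil pressure:
  P(warning light | overheating coolant loop) = 0.61×0.78 + 0.85×0.22
        = 0.475800 + 0.187000 = 0.662800
Keeping only the low oil pressure-present terms gives 0.187000, so
  P(low oil pressure | warning light, overheating coolant loop) = 0.187000 / 0.662800 ≈ 0.282
This is intercausal reasoning (explaining away): once overheating coolant loop accounts for the warning light, low oil pressure becomes less likely.

Pr(low oil pressure | warning light) ≈ 0.486; Pr(low oil pressure | warning light, overheating coolant loop) ≈ 0.282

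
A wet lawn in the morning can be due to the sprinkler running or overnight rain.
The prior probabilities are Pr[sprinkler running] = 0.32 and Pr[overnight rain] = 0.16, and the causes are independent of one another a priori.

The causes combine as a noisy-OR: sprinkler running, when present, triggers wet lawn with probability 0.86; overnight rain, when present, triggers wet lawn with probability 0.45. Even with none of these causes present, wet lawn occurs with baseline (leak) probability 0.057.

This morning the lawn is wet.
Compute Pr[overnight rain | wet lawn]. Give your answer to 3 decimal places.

Pr[overnight rain | wet lawn] ≈ 0.273

Under noisy-OR, P(wet lawn | causes) = 1 − (1−0.057)·∏(1−qᵢ) over the active causes.
P(wet lawn) = 0.057·0.68·0.84 + 0.48135·0.68·0.16 + 0.86798·0.32·0.84 + 0.927389·0.32·0.16 = 0.032558 + 0.052371 + 0.233313 + 0.047482 = 0.365724
Restricting to configurations with overnight rain present: 0.052371 + 0.047482 = 0.099853.
So P(overnight rain | wet lawn) = 0.099853/0.365724 ≈ 0.273.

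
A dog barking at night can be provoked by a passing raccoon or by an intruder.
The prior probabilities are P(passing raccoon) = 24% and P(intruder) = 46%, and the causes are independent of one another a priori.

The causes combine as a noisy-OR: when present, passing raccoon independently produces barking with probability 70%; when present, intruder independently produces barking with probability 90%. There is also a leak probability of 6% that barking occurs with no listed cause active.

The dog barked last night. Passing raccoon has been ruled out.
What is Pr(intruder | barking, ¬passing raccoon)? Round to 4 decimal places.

Under noisy-OR, P(barking | causes) = 1 − (1−0.06)·∏(1−qᵢ) over the active causes.
For the numerator, keep only intruder=true terms: 0.906×0.46 = 0.416760
Denominator P(barking | ¬passing raccoon): 0.06×0.54 + 0.906×0.46 = 0.449160
Posterior = 0.416760 / 0.449160 ≈ 0.9279

Pr(intruder | barking, ¬passing raccoon) ≈ 0.9279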